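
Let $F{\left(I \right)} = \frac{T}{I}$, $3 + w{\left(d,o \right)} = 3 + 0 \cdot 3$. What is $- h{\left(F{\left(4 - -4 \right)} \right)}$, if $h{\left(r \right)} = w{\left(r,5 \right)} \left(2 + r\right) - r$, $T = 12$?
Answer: $\frac{3}{2} \approx 1.5$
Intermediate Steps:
$w{\left(d,o \right)} = 0$ ($w{\left(d,o \right)} = -3 + \left(3 + 0 \cdot 3\right) = -3 + \left(3 + 0\right) = -3 + 3 = 0$)
$F{\left(I \right)} = \frac{12}{I}$
$h{\left(r \right)} = - r$ ($h{\left(r \right)} = 0 \left(2 + r\right) - r = 0 - r = - r$)
$- h{\left(F{\left(4 - -4 \right)} \right)} = - \left(-1\right) \frac{12}{4 - -4} = - \left(-1\right) \frac{12}{4 + 4} = - \left(-1\right) \frac{12}{8} = - \left(-1\right) 12 \cdot \frac{1}{8} = - \frac{\left(-1\right) 3}{2} = \left(-1\right) \left(- \frac{3}{2}\right) = \frac{3}{2}$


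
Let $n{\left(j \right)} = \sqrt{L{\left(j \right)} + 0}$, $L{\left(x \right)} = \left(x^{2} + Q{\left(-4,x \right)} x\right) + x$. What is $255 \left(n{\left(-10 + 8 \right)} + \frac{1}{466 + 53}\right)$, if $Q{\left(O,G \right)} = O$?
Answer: $\frac{85}{173} + 255 \sqrt{10} \approx 806.87$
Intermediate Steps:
$L{\left(x \right)} = x^{2} - 3 x$ ($L{\left(x \right)} = \left(x^{2} - 4 x\right) + x = x^{2} - 3 x$)
$n{\left(j \right)} = \sqrt{j \left(-3 + j\right)}$ ($n{\left(j \right)} = \sqrt{j \left(-3 + j\right) + 0} = \sqrt{j \left(-3 + j\right)}$)
$255 \left(n{\left(-10 + 8 \right)} + \frac{1}{466 + 53}\right) = 255 \left(\sqrt{\left(-10 + 8\right) \left(-3 + \left(-10 + 8\right)\right)} + \frac{1}{466 + 53}\right) = 255 \left(\sqrt{- 2 \left(-3 - 2\right)} + \frac{1}{519}\right) = 255 \left(\sqrt{\left(-2\right) \left(-5\right)} + \frac{1}{519}\right) = 255 \left(\sqrt{10} + \frac{1}{519}\right) = 255 \left(\frac{1}{519} + \sqrt{10}\right) = \frac{85}{173} + 255 \sqrt{10}$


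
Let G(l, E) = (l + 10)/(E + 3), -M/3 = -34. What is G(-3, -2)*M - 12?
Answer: 702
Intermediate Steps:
M = 102 (M = -3*(-34) = 102)
G(l, E) = (10 + l)/(3 + E)
G(-3, -2)*M - 12 = ((10 - 3)/(3 - 2))*102 - 12 = (7/1)*102 - 12 = (1*7)*102 - 12 = 7*102 - 12 = 714 - 12 = 702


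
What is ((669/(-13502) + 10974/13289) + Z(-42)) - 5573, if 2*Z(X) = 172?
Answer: -984382583379/179428078 ≈ -5486.2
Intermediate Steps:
Z(X) = 86 (Z(X) = (1/2)*172 = 86)
((669/(-13502) + 10974/13289) + Z(-42)) - 5573 = ((669/(-13502) + 10974/13289) + 86) - 5573 = ((669*(-1/13502) + 10974*(1/13289)) + 86) - 5573 = ((-669/13502 + 10974/13289) + 86) - 5573 = (139280607/179428078 + 86) - 5573 = 15570095315/179428078 - 5573 = -984382583379/179428078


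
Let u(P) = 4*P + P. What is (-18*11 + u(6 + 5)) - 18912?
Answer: -19055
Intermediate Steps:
u(P) = 5*P
(-18*11 + u(6 + 5)) - 18912 = (-18*11 + 5*(6 + 5)) - 18912 = (-198 + 5*11) - 18912 = (-198 + 55) - 18912 = -143 - 18912 = -19055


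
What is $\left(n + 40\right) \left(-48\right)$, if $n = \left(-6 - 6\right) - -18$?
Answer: $-2208$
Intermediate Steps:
$n = 6$ ($n = -12 + 18 = 6$)
$\left(n + 40\right) \left(-48\right) = \left(6 + 40\right) \left(-48\right) = 46 \left(-48\right) = -2208$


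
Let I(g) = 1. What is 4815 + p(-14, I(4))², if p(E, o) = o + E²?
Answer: 43624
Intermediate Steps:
4815 + p(-14, I(4))² = 4815 + (1 + (-14)²)² = 4815 + (1 + 196)² = 4815 + 197² = 4815 + 38809 = 43624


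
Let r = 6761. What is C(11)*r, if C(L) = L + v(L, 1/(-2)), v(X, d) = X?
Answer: 148742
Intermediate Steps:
C(L) = 2*L (C(L) = L + L = 2*L)
C(11)*r = (2*11)*6761 = 22*6761 = 148742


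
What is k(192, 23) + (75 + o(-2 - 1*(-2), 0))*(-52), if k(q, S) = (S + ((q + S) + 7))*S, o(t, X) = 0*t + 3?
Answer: 1579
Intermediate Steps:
o(t, X) = 3 (o(t, X) = 0 + 3 = 3)
k(q, S) = S*(7 + q + 2*S) (k(q, S) = (S + ((S + q) + 7))*S = (S + (7 + S + q))*S = (7 + q + 2*S)*S = S*(7 + q + 2*S))
k(192, 23) + (75 + o(-2 - 1*(-2), 0))*(-52) = 23*(7 + 192 + 2*23) + (75 + 3)*(-52) = 23*(7 + 192 + 46) + 78*(-52) = 23*245 - 4056 = 5635 - 4056 = 1579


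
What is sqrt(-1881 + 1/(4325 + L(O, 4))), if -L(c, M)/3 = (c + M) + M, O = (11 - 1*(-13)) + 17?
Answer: I*sqrt(32834137426)/4178 ≈ 43.37*I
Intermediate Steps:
O = 41 (O = (11 + 13) + 17 = 24 + 17 = 41)
L(c, M) = -6*M - 3*c (L(c, M) = -3*((c + M) + M) = -3*((M + c) + M) = -3*(c + 2*M) = -6*M - 3*c)
sqrt(-1881 + 1/(4325 + L(O, 4))) = sqrt(-1881 + 1/(4325 + (-6*4 - 3*41))) = sqrt(-1881 + 1/(4325 + (-24 - 123))) = sqrt(-1881 + 1/(4325 - 147)) = sqrt(-1881 + 1/4178) = sqrt(-7858817/4178) = I*sqrt(32834137426)/4178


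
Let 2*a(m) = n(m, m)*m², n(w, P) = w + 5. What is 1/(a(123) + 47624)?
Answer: 1/1015880 ≈ 9.8437e-7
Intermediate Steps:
n(w, P) = 5 + w
a(m) = m²*(5 + m)/2 (a(m) = ((5 + m)*m²)/2 = (m²*(5 + m))/2 = m²*(5 + m)/2)
1/(a(123) + 47624) = 1/((½)*123²*(5 + 123) + 47624) = 1/((½)*15129*128 + 47624) = 1/(968256 + 47624) = 1/1015880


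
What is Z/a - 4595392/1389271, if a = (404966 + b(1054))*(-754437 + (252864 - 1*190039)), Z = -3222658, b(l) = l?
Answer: -645209878846379881/195059416819904520 ≈ -3.3078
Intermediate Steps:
a = -280808304240 (a = (404966 + 1054)*(-754437 + (252864 - 1*190039)) = 406020*(-754437 + (252864 - 190039)) = 406020*(-754437 + 62825) = 406020*(-691612) = -280808304240)
Z/a - 4595392/1389271 = -3222658/(-280808304240) - 4595392/1389271 = -3222658*(-1/280808304240) - 4595392*1/1389271 = 1611329/140404152120 - 4595392/1389271 = -645209878846379881/195059416819904520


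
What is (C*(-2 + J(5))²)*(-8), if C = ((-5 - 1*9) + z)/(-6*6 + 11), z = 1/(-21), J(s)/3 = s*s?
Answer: -2515288/105 ≈ -23955.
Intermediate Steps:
J(s) = 3*s² (J(s) = 3*(s*s) = 3*s²)
z = -1/21 ≈ -0.047619
C = 59/105 (C = ((-5 - 1*9) - 1/21)/(-6*6 + 11) = ((-5 - 9) - 1/21)/(-36 + 11) = (-14 - 1/21)/(-25) = -295/21*(-1/25) = 59/105 ≈ 0.56190)
(C*(-2 + J(5))²)*(-8) = (59*(-2 + 3*5²)²/105)*(-8) = (59*(-2 + 3*25)²/105)*(-8) = (59*(-2 + 75)²/105)*(-8) = ((59/105)*73²)*(-8) = ((59/105)*5329)*(-8) = (314411/105)*(-8) = -2515288/105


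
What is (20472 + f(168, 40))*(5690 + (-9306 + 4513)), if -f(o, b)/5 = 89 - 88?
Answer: 18358899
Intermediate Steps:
f(o, b) = -5 (f(o, b) = -5*(89 - 88) = -5*1 = -5)
(20472 + f(168, 40))*(5690 + (-9306 + 4513)) = (20472 - 5)*(5690 + (-9306 + 4513)) = 20467*(5690 - 4793) = 20467*897 = 18358899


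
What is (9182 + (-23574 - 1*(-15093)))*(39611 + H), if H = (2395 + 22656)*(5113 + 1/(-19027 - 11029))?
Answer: 207654329795461/2312 ≈ 8.9816e+10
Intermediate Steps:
H = 296134282129/2312 (H = 25051*(5113 + 1/(-30056)) = 25051*(5113 - 1/30056) = 25051*(153676327/30056) = 296134282129/2312 ≈ 1.2809e+8)
(9182 + (-23574 - 1*(-15093)))*(39611 + H) = (9182 + (-23574 - 1*(-15093)))*(39611 + 296134282129/2312) = (9182 + (-23574 + 15093))*(296225862761/2312) = (9182 - 8481)*(296225862761/2312) = 701*(296225862761/2312) = 207654329795461/2312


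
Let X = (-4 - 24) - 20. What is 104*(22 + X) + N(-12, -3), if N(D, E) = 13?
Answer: -2691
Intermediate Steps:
X = -48 (X = -28 - 20 = -48)
104*(22 + X) + N(-12, -3) = 104*(22 - 48) + 13 = 104*(-26) + 13 = -2704 + 13 = -2691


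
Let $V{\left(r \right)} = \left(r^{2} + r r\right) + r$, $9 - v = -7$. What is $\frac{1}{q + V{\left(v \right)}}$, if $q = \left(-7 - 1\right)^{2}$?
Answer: $\frac{1}{592} \approx 0.0016892$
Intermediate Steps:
$v = 16$ ($v = 9 - -7 = 9 + 7 = 16$)
$q = 64$ ($q = \left(-8\right)^{2} = 64$)
$V{\left(r \right)} = r + 2 r^{2}$ ($V{\left(r \right)} = \left(r^{2} + r^{2}\right) + r = 2 r^{2} + r = r + 2 r^{2}$)
$\frac{1}{q + V{\left(v \right)}} = \frac{1}{64 + 16 \left(1 + 2 \cdot 16\right)} = \frac{1}{64 + 16 \left(1 + 32\right)} = \frac{1}{64 + 16 \cdot 33} = \frac{1}{64 + 528} = \frac{1}{592}$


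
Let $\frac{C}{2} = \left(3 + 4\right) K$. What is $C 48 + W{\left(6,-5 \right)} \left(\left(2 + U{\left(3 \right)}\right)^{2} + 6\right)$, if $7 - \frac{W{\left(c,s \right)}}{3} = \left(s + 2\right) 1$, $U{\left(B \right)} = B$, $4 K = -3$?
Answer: $426$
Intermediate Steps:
$K = - \frac{3}{4}$ ($K = \frac{1}{4} \left(-3\right) = - \frac{3}{4} \approx -0.75$)
$W{\left(c,s \right)} = 15 - 3 s$ ($W{\left(c,s \right)} = 21 - 3 \left(s + 2\right) 1 = 21 - 3 \left(2 + s\right) 1 = 21 - 3 \left(2 + s\right) = 21 - \left(6 + 3 s\right) = 15 - 3 s$)
$C = - \frac{21}{2}$ ($C = 2 \left(3 + 4\right) \left(- \frac{3}{4}\right) = 2 \cdot 7 \left(- \frac{3}{4}\right) = 2 \left(- \frac{21}{4}\right) = - \frac{21}{2} \approx -10.5$)
$C 48 + W{\left(6,-5 \right)} \left(\left(2 + U{\left(3 \right)}\right)^{2} + 6\right) = \left(- \frac{21}{2}\right) 48 + \left(15 - -15\right) \left(\left(2 + 3\right)^{2} + 6\right) = -504 + \left(15 + 15\right) \left(5^{2} + 6\right) = -504 + 30 \left(25 + 6\right) = -504 + 30 \cdot 31 = -504 + 930 = 426$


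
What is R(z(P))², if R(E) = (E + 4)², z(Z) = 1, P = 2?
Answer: 625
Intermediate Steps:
R(E) = (4 + E)²
R(z(P))² = ((4 + 1)²)² = (5²)² = 25² = 625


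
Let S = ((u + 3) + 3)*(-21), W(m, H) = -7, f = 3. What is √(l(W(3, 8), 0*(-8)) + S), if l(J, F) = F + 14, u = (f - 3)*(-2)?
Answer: 4*I*√7 ≈ 10.583*I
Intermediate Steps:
u = 0 (u = (3 - 3)*(-2) = 0*(-2) = 0)
l(J, F) = 14 + F
S = -126 (S = ((0 + 3) + 3)*(-21) = (3 + 3)*(-21) = 6*(-21) = -126)
√(l(W(3, 8), 0*(-8)) + S) = √((14 + 0*(-8)) - 126) = √((14 + 0) - 126) = √(14 - 126) = √(-112) = 4*I*√7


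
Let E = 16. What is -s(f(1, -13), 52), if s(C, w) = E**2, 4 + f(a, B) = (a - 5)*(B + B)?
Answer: -256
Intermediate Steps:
f(a, B) = -4 + 2*B*(-5 + a) (f(a, B) = -4 + (a - 5)*(B + B) = -4 + (-5 + a)*(2*B) = -4 + 2*B*(-5 + a))
s(C, w) = 256 (s(C, w) = 16**2 = 256)
-s(f(1, -13), 52) = -1*256 = -256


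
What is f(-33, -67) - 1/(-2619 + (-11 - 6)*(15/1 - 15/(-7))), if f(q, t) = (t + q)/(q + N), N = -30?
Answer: 679247/427833 ≈ 1.5876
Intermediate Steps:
f(q, t) = (q + t)/(-30 + q) (f(q, t) = (t + q)/(q - 30) = (q + t)/(-30 + q))
f(-33, -67) - 1/(-2619 + (-11 - 6)*(15/1 - 15/(-7))) = (-33 - 67)/(-30 - 33) - 1/(-2619 + (-11 - 6)*(15/1 - 15/(-7))) = -100/(-63) - 1/(-2619 - 17*(15*1 - 15*(-1/7))) = -1/63*(-100) - 1/(-2619 - 17*(15 + 15/7)) = 100/63 - 1/(-2619 - 17*120/7) = 100/63 - 1/(-2619 - 2040/7) = 100/63 - 1/(-20373/7) = 100/63 - 1*(-7/20373) = 100/63 + 7/20373 = 679247/427833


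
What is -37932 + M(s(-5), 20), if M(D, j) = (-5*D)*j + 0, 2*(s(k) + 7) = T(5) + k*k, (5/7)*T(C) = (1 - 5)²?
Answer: -39602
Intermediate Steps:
T(C) = 112/5 (T(C) = 7*(1 - 5)²/5 = (7/5)*(-4)² = (7/5)*16 = 112/5)
s(k) = 21/5 + k²/2 (s(k) = -7 + (112/5 + k*k)/2 = -7 + (112/5 + k²)/2 = -7 + (56/5 + k²/2) = 21/5 + k²/2)
M(D, j) = -5*D*j (M(D, j) = -5*D*j + 0 = -5*D*j)
-37932 + M(s(-5), 20) = -37932 - 5*(21/5 + (½)*(-5)²)*20 = -37932 - 5*(21/5 + (½)*25)*20 = -37932 - 5*(21/5 + 25/2)*20 = -37932 - 5*167/10*20 = -37932 - 1670 = -39602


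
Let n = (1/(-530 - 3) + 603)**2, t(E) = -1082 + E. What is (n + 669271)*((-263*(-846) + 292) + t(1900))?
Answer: 65613117341370984/284089 ≈ 2.3096e+11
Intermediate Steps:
n = 103296674404/284089 (n = (1/(-533) + 603)**2 = (-1/533 + 603)**2 = (321398/533)**2 = 103296674404/284089 ≈ 3.6361e+5)
(n + 669271)*((-263*(-846) + 292) + t(1900)) = (103296674404/284089 + 669271)*((-263*(-846) + 292) + (-1082 + 1900)) = 293429203523*((222498 + 292) + 818)/284089 = 293429203523*(222790 + 818)/284089 = (293429203523/284089)*223608 = 65613117341370984/284089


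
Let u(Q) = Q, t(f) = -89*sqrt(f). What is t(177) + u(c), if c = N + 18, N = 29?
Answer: 47 - 89*sqrt(177) ≈ -1137.1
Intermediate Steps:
c = 47 (c = 29 + 18 = 47)
t(177) + u(c) = -89*sqrt(177) + 47 = 47 - 89*sqrt(177)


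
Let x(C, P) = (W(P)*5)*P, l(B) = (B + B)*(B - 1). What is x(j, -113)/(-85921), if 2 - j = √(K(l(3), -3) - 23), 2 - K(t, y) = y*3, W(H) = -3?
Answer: -1695/85921 ≈ -0.019727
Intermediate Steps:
l(B) = 2*B*(-1 + B) (l(B) = (2*B)*(-1 + B) = 2*B*(-1 + B))
K(t, y) = 2 - 3*y (K(t, y) = 2 - y*3 = 2 - 3*y)
j = 2 - 2*I*√3 (j = 2 - √((2 - 3*(-3)) - 23) = 2 - √((2 + 9) - 23) = 2 - √(11 - 23) = 2 - √(-12) = 2 - 2*I*√3 ≈ 2.0 - 3.4641*I)
x(C, P) = -15*P (x(C, P) = (-3*5)*P = -15*P)
x(j, -113)/(-85921) = -15*(-113)/(-85921) = 1695*(-1/85921) = -1695/85921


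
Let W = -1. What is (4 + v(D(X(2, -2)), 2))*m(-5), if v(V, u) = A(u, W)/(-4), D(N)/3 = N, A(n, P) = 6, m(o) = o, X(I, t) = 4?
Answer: -25/2 ≈ -12.500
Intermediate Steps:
D(N) = 3*N
v(V, u) = -3/2 (v(V, u) = 6/(-4) = 6*(-¼) = -3/2)
(4 + v(D(X(2, -2)), 2))*m(-5) = (4 - 3/2)*(-5) = (5/2)*(-5) = -25/2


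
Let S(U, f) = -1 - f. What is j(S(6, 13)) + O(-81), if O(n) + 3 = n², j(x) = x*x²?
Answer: 3814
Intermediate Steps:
j(x) = x³
O(n) = -3 + n²
j(S(6, 13)) + O(-81) = (-1 - 1*13)³ + (-3 + (-81)²) = (-1 - 13)³ + (-3 + 6561) = (-14)³ + 6558 = -2744 + 6558 = 3814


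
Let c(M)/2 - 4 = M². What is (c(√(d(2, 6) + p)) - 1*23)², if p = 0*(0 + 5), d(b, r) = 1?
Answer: 169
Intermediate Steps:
p = 0 (p = 0*5 = 0)
c(M) = 8 + 2*M²
(c(√(d(2, 6) + p)) - 1*23)² = ((8 + 2*(√(1 + 0))²) - 1*23)² = ((8 + 2*(√1)²) - 23)² = ((8 + 2*1²) - 23)² = ((8 + 2*1) - 23)² = ((8 + 2) - 23)² = (10 - 23)² = (-13)² = 169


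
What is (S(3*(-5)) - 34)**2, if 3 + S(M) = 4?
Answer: 1089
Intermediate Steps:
S(M) = 1 (S(M) = -3 + 4 = 1)
(S(3*(-5)) - 34)**2 = (1 - 34)**2 = (-33)**2 = 1089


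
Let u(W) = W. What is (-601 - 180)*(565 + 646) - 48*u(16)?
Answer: -946559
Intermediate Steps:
(-601 - 180)*(565 + 646) - 48*u(16) = (-601 - 180)*(565 + 646) - 48*16 = -781*1211 - 768 = -945791 - 768 = -946559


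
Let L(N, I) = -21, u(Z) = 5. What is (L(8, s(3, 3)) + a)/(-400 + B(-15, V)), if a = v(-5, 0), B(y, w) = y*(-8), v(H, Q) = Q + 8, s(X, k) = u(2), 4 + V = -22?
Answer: 13/280 ≈ 0.046429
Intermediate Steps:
V = -26 (V = -4 - 22 = -26)
s(X, k) = 5
v(H, Q) = 8 + Q
B(y, w) = -8*y
a = 8 (a = 8 + 0 = 8)
(L(8, s(3, 3)) + a)/(-400 + B(-15, V)) = (-21 + 8)/(-400 - 8*(-15)) = -13/(-400 + 120) = -13/(-280) = -13*(-1/280) = 13/280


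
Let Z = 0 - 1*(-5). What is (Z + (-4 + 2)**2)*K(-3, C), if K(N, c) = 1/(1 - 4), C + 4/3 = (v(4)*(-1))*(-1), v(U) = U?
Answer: -3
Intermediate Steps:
Z = 5 (Z = 0 + 5 = 5)
C = 8/3 (C = -4/3 + (4*(-1))*(-1) = -4/3 - 4*(-1) = -4/3 + 4 = 8/3 ≈ 2.6667)
K(N, c) = -1/3 (K(N, c) = 1/(-3) = -1/3)
(Z + (-4 + 2)**2)*K(-3, C) = (5 + (-4 + 2)**2)*(-1/3) = (5 + (-2)**2)*(-1/3) = (5 + 4)*(-1/3) = 9*(-1/3) = -3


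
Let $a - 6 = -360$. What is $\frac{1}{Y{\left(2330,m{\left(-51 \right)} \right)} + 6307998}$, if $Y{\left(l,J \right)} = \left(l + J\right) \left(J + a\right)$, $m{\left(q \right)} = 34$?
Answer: $\frac{1}{5551518} \approx 1.8013 \cdot 10^{-7}$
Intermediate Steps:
$a = -354$ ($a = 6 - 360 = -354$)
$Y{\left(l,J \right)} = \left(-354 + J\right) \left(J + l\right)$ ($Y{\left(l,J \right)} = \left(l + J\right) \left(J - 354\right) = \left(J + l\right) \left(-354 + J\right) = \left(-354 + J\right) \left(J + l\right)$)
$\frac{1}{Y{\left(2330,m{\left(-51 \right)} \right)} + 6307998} = \frac{1}{\left(34^{2} - 12036 - 824820 + 34 \cdot 2330\right) + 6307998} = \frac{1}{\left(1156 - 12036 - 824820 + 79220\right) + 6307998} = \frac{1}{-756480 + 6307998} = \frac{1}{5551518}$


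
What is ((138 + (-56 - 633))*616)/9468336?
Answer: -42427/1183542 ≈ -0.035847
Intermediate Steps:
((138 + (-56 - 633))*616)/9468336 = ((138 - 689)*616)*(1/9468336) = -551*616*(1/9468336) = -339416*1/9468336 = -42427/1183542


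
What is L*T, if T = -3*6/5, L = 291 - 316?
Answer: 90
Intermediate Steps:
L = -25
T = -18/5 (T = -18*⅕ = -18/5 ≈ -3.6000)
L*T = -25*(-18/5) = 90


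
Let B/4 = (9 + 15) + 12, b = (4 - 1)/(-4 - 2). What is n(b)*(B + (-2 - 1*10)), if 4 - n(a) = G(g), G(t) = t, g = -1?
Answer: 660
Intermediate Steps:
b = -½ (b = 3/(-6) = 3*(-⅙) = -½ ≈ -0.50000)
B = 144 (B = 4*((9 + 15) + 12) = 4*(24 + 12) = 4*36 = 144)
n(a) = 5 (n(a) = 4 - 1*(-1) = 4 + 1 = 5)
n(b)*(B + (-2 - 1*10)) = 5*(144 + (-2 - 1*10)) = 5*(144 + (-2 - 10)) = 5*(144 - 12) = 5*132 = 660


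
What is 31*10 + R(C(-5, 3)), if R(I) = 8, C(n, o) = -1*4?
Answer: 318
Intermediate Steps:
C(n, o) = -4
31*10 + R(C(-5, 3)) = 31*10 + 8 = 310 + 8 = 318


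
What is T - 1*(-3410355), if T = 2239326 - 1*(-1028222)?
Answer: 6677903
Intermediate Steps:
T = 3267548 (T = 2239326 + 1028222 = 3267548)
T - 1*(-3410355) = 3267548 - 1*(-3410355) = 3267548 + 3410355 = 6677903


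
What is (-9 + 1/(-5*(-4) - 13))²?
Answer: 3844/49 ≈ 78.449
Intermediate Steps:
(-9 + 1/(-5*(-4) - 13))² = (-9 + 1/(20 - 13))² = (-9 + 1/7)² = (-9 + ⅐)² = (-62/7)² = 3844/49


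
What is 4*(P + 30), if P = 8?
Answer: 152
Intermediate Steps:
4*(P + 30) = 4*(8 + 30) = 4*38 = 152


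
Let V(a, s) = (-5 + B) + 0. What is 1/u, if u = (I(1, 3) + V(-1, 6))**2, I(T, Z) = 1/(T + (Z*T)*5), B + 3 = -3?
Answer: 256/30625 ≈ 0.0083592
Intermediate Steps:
B = -6 (B = -3 - 3 = -6)
V(a, s) = -11 (V(a, s) = (-5 - 6) + 0 = -11 + 0 = -11)
I(T, Z) = 1/(T + 5*T*Z) (I(T, Z) = 1/(T + (T*Z)*5) = 1/(T + 5*T*Z))
u = 30625/256 (u = (1/(1*(1 + 5*3)) - 11)**2 = (1/(1 + 15) - 11)**2 = (1/16 - 11)**2 = (-175/16)**2 = 30625/256 ≈ 119.63)
1/u = 1/(30625/256) = 256/30625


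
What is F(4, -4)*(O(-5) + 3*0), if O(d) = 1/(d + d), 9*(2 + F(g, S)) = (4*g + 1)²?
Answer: -271/90 ≈ -3.0111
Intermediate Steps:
F(g, S) = -2 + (1 + 4*g)²/9 (F(g, S) = -2 + (4*g + 1)²/9 = -2 + (1 + 4*g)²/9)
O(d) = 1/(2*d)
F(4, -4)*(O(-5) + 3*0) = (-2 + (1 + 4*4)²/9)*((½)/(-5) + 3*0) = (-2 + (1 + 16)²/9)*((½)*(-⅕) + 0) = (-2 + (⅑)*17²)*(-⅒ + 0) = (-2 + (⅑)*289)*(-⅒) = (-2 + 289/9)*(-⅒) = (271/9)*(-⅒) = -271/90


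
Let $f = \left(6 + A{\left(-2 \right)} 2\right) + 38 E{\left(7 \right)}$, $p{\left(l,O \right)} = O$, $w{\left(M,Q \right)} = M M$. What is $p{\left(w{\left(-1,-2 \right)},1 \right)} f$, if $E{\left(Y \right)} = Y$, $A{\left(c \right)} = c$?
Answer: $268$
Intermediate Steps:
$w{\left(M,Q \right)} = M^{2}$
$f = 268$ ($f = \left(6 - 4\right) + 38 \cdot 7 = \left(6 - 4\right) + 266 = 2 + 266 = 268$)
$p{\left(w{\left(-1,-2 \right)},1 \right)} f = 1 \cdot 268 = 268$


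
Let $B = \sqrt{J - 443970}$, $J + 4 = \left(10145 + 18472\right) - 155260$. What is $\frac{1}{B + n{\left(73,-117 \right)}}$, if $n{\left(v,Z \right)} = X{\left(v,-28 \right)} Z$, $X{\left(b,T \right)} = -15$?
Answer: $\frac{1755}{3650642} - \frac{i \sqrt{570617}}{3650642} \approx 0.00048074 - 0.00020692 i$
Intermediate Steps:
$J = -126647$ ($J = -4 + \left(\left(10145 + 18472\right) - 155260\right) = -4 + \left(28617 - 155260\right) = -4 - 126643 = -126647$)
$n{\left(v,Z \right)} = - 15 Z$
$B = i \sqrt{570617}$ ($B = \sqrt{-126647 - 443970} = \sqrt{-570617} = i \sqrt{570617} \approx 755.39 i$)
$\frac{1}{B + n{\left(73,-117 \right)}} = \frac{1}{i \sqrt{570617} - -1755} = \frac{1}{i \sqrt{570617} + 1755} = \frac{1}{1755 + i \sqrt{570617}}$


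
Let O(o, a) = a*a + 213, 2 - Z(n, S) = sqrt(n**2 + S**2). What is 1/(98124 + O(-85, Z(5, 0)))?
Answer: 1/98346 ≈ 1.0168e-5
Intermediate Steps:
Z(n, S) = 2 - sqrt(S**2 + n**2) (Z(n, S) = 2 - sqrt(n**2 + S**2) = 2 - sqrt(S**2 + n**2))
O(o, a) = 213 + a**2 (O(o, a) = a**2 + 213 = 213 + a**2)
1/(98124 + O(-85, Z(5, 0))) = 1/(98124 + (213 + (2 - sqrt(0**2 + 5**2))**2)) = 1/(98124 + (213 + (2 - sqrt(0 + 25))**2)) = 1/(98124 + (213 + (2 - sqrt(25))**2)) = 1/(98124 + (213 + (2 - 1*5)**2)) = 1/(98124 + (213 + (2 - 5)**2)) = 1/(98124 + (213 + (-3)**2)) = 1/(98124 + (213 + 9)) = 1/(98124 + 222) = 1/98346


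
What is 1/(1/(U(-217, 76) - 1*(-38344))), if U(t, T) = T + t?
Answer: 38203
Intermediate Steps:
1/(1/(U(-217, 76) - 1*(-38344))) = 1/(1/((76 - 217) - 1*(-38344))) = 1/(1/(-141 + 38344)) = 1/(1/38203) = 38203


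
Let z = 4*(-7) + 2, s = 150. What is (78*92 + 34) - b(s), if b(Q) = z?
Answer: 7236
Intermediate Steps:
z = -26 (z = -28 + 2 = -26)
b(Q) = -26
(78*92 + 34) - b(s) = (78*92 + 34) - 1*(-26) = (7176 + 34) + 26 = 7210 + 26 = 7236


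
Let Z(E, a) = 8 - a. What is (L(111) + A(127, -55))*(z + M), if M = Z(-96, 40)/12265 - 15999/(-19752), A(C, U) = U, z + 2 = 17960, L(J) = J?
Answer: 10151562838459/10094095 ≈ 1.0057e+6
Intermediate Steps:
z = 17958 (z = -2 + 17960 = 17958)
M = 65198557/80752760 (M = (8 - 1*40)/12265 - 15999/(-19752) = (8 - 40)*(1/12265) - 15999*(-1/19752) = -32*1/12265 + 5333/6584 = -32/12265 + 5333/6584 = 65198557/80752760 ≈ 0.80738)
(L(111) + A(127, -55))*(z + M) = (111 - 55)*(17958 + 65198557/80752760) = 56*(1450223262637/80752760) = 10151562838459/10094095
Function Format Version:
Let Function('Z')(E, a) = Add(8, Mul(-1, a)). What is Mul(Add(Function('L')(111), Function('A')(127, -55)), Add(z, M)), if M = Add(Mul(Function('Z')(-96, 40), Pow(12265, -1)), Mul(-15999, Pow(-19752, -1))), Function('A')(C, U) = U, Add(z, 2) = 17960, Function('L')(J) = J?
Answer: Rational(10151562838459, 10094095) ≈ 1.0057e+6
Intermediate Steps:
z = 17958 (z = Add(-2, 17960) = 17958)
M = Rational(65198557, 80752760) (M = Add(Mul(Add(8, Mul(-1, 40)), Pow(12265, -1)), Mul(-15999, Pow(-19752, -1))) = Add(Mul(Add(8, -40), Rational(1, 12265)), Mul(-15999, Rational(-1, 19752))) = Add(Mul(-32, Rational(1, 12265)), Rational(5333, 6584)) = Add(Rational(-32, 12265), Rational(5333, 6584)) = Rational(65198557, 80752760) ≈ 0.80738)
Mul(Add(Function('L')(111), Function('A')(127, -55)), Add(z, M)) = Mul(Add(111, -55), Add(17958, Rational(65198557, 80752760))) = Mul(56, Rational(1450223262637, 80752760)) = Rational(10151562838459, 10094095)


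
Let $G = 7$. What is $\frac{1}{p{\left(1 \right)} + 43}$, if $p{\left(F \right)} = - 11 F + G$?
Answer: $\frac{1}{39} \approx 0.025641$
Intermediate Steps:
$p{\left(F \right)} = 7 - 11 F$ ($p{\left(F \right)} = - 11 F + 7 = 7 - 11 F$)
$\frac{1}{p{\left(1 \right)} + 43} = \frac{1}{\left(7 - 11\right) + 43} = \frac{1}{-4 + 43} = \frac{1}{39}$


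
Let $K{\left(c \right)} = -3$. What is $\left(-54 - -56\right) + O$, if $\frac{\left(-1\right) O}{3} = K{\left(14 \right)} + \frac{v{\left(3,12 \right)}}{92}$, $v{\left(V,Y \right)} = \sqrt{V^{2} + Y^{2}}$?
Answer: $11 - \frac{9 \sqrt{17}}{92} \approx 10.597$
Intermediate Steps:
$O = 9 - \frac{9 \sqrt{17}}{92}$ ($O = - 3 \left(-3 + \frac{\sqrt{3^{2} + 12^{2}}}{92}\right) = - 3 \left(-3 + \sqrt{9 + 144} \cdot \frac{1}{92}\right) = - 3 \left(-3 + \sqrt{153} \cdot \frac{1}{92}\right) = - 3 \left(-3 + 3 \sqrt{17} \cdot \frac{1}{92}\right) = - 3 \left(-3 + \frac{3 \sqrt{17}}{92}\right) = 9 - \frac{9 \sqrt{17}}{92} \approx 8.5966$)
$\left(-54 - -56\right) + O = \left(-54 - -56\right) + \left(9 - \frac{9 \sqrt{17}}{92}\right) = \left(-54 + 56\right) + \left(9 - \frac{9 \sqrt{17}}{92}\right) = 2 + \left(9 - \frac{9 \sqrt{17}}{92}\right) = 11 - \frac{9 \sqrt{17}}{92}$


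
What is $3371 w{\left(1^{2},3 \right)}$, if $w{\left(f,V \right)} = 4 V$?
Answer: $40452$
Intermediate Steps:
$3371 w{\left(1^{2},3 \right)} = 3371 \cdot 4 \cdot 3 = 3371 \cdot 12 = 40452$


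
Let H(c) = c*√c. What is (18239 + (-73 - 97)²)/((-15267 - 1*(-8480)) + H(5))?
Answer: -319932393/46063244 - 235695*√5/46063244 ≈ -6.9569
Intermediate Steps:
H(c) = c^(3/2)
(18239 + (-73 - 97)²)/((-15267 - 1*(-8480)) + H(5)) = (18239 + (-73 - 97)²)/((-15267 - 1*(-8480)) + 5^(3/2)) = (18239 + (-170)²)/((-15267 + 8480) + 5*√5) = (18239 + 28900)/(-6787 + 5*√5) = 47139/(-6787 + 5*√5)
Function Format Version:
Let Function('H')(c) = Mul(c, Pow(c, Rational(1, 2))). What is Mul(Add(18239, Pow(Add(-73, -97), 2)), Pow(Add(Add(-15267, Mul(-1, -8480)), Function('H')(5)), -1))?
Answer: Add(Rational(-319932393, 46063244), Mul(Rational(-235695, 46063244), Pow(5, Rational(1, 2)))) ≈ -6.9569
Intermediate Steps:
Function('H')(c) = Pow(c, Rational(3, 2))
Mul(Add(18239, Pow(Add(-73, -97), 2)), Pow(Add(Add(-15267, Mul(-1, -8480)), Function('H')(5)), -1)) = Mul(Add(18239, Pow(Add(-73, -97), 2)), Pow(Add(Add(-15267, Mul(-1, -8480)), Pow(5, Rational(3, 2))), -1)) = Mul(Add(18239, Pow(-170, 2)), Pow(Add(Add(-15267, 8480), Mul(5, Pow(5, Rational(1, 2)))), -1)) = Mul(Add(18239, 28900), Pow(Add(-6787, Mul(5, Pow(5, Rational(1, 2)))), -1)) = Mul(47139, Pow(Add(-6787, Mul(5, Pow(5, Rational(1, 2)))), -1))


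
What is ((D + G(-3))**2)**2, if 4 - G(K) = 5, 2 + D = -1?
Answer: 256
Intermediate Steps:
D = -3 (D = -2 - 1 = -3)
G(K) = -1 (G(K) = 4 - 1*5 = 4 - 5 = -1)
((D + G(-3))**2)**2 = ((-3 - 1)**2)**2 = ((-4)**2)**2 = 16**2 = 256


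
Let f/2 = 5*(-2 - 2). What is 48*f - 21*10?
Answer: -2130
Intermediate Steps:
f = -40 (f = 2*(5*(-2 - 2)) = 2*(5*(-4)) = 2*(-20) = -40)
48*f - 21*10 = 48*(-40) - 21*10 = -1920 - 210 = -2130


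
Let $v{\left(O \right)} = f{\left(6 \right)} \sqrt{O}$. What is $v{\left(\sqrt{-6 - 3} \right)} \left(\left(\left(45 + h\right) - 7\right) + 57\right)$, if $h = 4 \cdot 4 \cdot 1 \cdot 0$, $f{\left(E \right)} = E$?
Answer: $570 \sqrt{3} \sqrt{i} \approx 698.1 + 698.1 i$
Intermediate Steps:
$v{\left(O \right)} = 6 \sqrt{O}$
$h = 0$ ($h = 16 \cdot 0 = 0$)
$v{\left(\sqrt{-6 - 3} \right)} \left(\left(\left(45 + h\right) - 7\right) + 57\right) = 6 \sqrt{\sqrt{-6 - 3}} \left(\left(\left(45 + 0\right) - 7\right) + 57\right) = 6 \sqrt{\sqrt{-9}} \left(\left(45 - 7\right) + 57\right) = 6 \sqrt{3 i} \left(38 + 57\right) = 6 \sqrt{3} \sqrt{i} 95 = 570 \sqrt{3} \sqrt{i}$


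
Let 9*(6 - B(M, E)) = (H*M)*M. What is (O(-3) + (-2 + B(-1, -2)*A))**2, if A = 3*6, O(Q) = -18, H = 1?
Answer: 7396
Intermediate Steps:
B(M, E) = 6 - M**2/9 (B(M, E) = 6 - 1*M*M/9 = 6 - M*M/9 = 6 - M**2/9)
A = 18
(O(-3) + (-2 + B(-1, -2)*A))**2 = (-18 + (-2 + (6 - 1/9*(-1)**2)*18))**2 = (-18 + (-2 + (6 - 1/9*1)*18))**2 = (-18 + (-2 + (6 - 1/9)*18))**2 = (-18 + (-2 + (53/9)*18))**2 = (-18 + (-2 + 106))**2 = (-18 + 104)**2 = 86**2 = 7396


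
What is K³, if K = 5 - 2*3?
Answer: -1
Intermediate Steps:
K = -1 (K = 5 - 1*6 = 5 - 6 = -1)
K³ = (-1)³ = -1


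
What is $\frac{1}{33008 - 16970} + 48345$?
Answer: $\frac{775357111}{16038} \approx 48345.0$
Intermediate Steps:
$\frac{1}{33008 - 16970} + 48345 = \frac{1}{16038} + 48345 = \frac{775357111}{16038}$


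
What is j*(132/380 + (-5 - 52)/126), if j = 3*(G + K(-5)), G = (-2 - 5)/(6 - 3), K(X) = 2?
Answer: 419/3990 ≈ 0.10501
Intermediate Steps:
G = -7/3 ≈ -2.3333
j = -1 (j = 3*(-7/3 + 2) = 3*(-1/3) = -1)
j*(132/380 + (-5 - 52)/126) = -(132/380 + (-5 - 52)/126) = -(132*(1/380) - 57*1/126) = -(33/95 - 19/42) = -1*(-419/3990) = 419/3990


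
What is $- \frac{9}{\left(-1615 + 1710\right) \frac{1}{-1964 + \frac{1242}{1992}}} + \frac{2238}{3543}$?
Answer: $\frac{6951946829}{37248740} \approx 186.64$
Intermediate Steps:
$- \frac{9}{\left(-1615 + 1710\right) \frac{1}{-1964 + \frac{1242}{1992}}} + \frac{2238}{3543} = - \frac{9}{95 \frac{1}{-1964 + 1242 \cdot \frac{1}{1992}}} + 2238 \cdot \frac{1}{3543} = - \frac{9}{95 \frac{1}{-1964 + \frac{207}{332}}} + \frac{746}{1181} = - \frac{9}{95 \frac{1}{- \frac{651841}{332}}} + \frac{746}{1181} = - \frac{9}{95 \left(- \frac{332}{651841}\right)} + \frac{746}{1181} = - \frac{9}{- \frac{31540}{651841}} + \frac{746}{1181} = \left(-9\right) \left(- \frac{651841}{31540}\right) + \frac{746}{1181} = \frac{5866569}{31540} + \frac{746}{1181} = \frac{6951946829}{37248740}$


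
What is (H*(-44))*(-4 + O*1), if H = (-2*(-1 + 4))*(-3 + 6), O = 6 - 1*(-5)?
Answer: 5544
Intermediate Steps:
O = 11 (O = 6 + 5 = 11)
H = -18 (H = -2*3*3 = -6*3 = -18)
(H*(-44))*(-4 + O*1) = (-18*(-44))*(-4 + 11*1) = 792*(-4 + 11) = 792*7 = 5544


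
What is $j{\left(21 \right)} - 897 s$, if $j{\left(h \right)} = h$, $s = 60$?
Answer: $-53799$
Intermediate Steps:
$j{\left(21 \right)} - 897 s = 21 - 53820 = -53799$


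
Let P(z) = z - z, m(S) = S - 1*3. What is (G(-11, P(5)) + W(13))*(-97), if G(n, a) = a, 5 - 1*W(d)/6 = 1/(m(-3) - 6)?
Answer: -5917/2 ≈ -2958.5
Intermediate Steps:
m(S) = -3 + S (m(S) = S - 3 = -3 + S)
P(z) = 0
W(d) = 61/2 (W(d) = 30 - 6/((-3 - 3) - 6) = 30 - 6/(-6 - 6) = 30 - 6/(-12) = 30 - 6*(-1/12) = 30 + ½ = 61/2)
(G(-11, P(5)) + W(13))*(-97) = (0 + 61/2)*(-97) = (61/2)*(-97) = -5917/2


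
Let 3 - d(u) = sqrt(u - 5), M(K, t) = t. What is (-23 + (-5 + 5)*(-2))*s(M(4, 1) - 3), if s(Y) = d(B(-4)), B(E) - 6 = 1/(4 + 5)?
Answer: -69 + 23*sqrt(10)/3 ≈ -44.756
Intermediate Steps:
B(E) = 55/9 (B(E) = 6 + 1/(4 + 5) = 6 + 1/9 = 55/9)
d(u) = 3 - sqrt(-5 + u) (d(u) = 3 - sqrt(u - 5) = 3 - sqrt(-5 + u))
s(Y) = 3 - sqrt(10)/3 (s(Y) = 3 - sqrt(-5 + 55/9) = 3 - sqrt(10/9) = 3 - sqrt(10)/3)
(-23 + (-5 + 5)*(-2))*s(M(4, 1) - 3) = (-23 + (-5 + 5)*(-2))*(3 - sqrt(10)/3) = (-23 + 0*(-2))*(3 - sqrt(10)/3) = (-23 + 0)*(3 - sqrt(10)/3) = -23*(3 - sqrt(10)/3) = -69 + 23*sqrt(10)/3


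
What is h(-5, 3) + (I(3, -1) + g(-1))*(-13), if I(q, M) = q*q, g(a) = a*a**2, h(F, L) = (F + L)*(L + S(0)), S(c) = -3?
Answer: -104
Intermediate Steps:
h(F, L) = (-3 + L)*(F + L) (h(F, L) = (F + L)*(L - 3) = (F + L)*(-3 + L) = (-3 + L)*(F + L))
g(a) = a**3
I(q, M) = q**2
h(-5, 3) + (I(3, -1) + g(-1))*(-13) = (3**2 - 3*(-5) - 3*3 - 5*3) + (3**2 + (-1)**3)*(-13) = (9 + 15 - 9 - 15) + (9 - 1)*(-13) = 0 + 8*(-13) = 0 - 104 = -104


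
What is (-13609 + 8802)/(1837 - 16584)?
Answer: 4807/14747 ≈ 0.32596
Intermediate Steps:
(-13609 + 8802)/(1837 - 16584) = -4807/(-14747) = -4807*(-1/14747) = 4807/14747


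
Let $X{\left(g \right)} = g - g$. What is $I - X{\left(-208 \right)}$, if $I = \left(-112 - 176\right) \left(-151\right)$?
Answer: $43488$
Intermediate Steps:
$X{\left(g \right)} = 0$
$I = 43488$ ($I = \left(-288\right) \left(-151\right) = 43488$)
$I - X{\left(-208 \right)} = 43488 - 0 = 43488 + 0 = 43488$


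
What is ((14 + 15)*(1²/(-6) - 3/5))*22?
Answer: -7337/15 ≈ -489.13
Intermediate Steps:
((14 + 15)*(1²/(-6) - 3/5))*22 = (29*(1*(-⅙) - 3*⅕))*22 = (29*(-⅙ - ⅗))*22 = (29*(-23/30))*22 = -667/30*22 = -7337/15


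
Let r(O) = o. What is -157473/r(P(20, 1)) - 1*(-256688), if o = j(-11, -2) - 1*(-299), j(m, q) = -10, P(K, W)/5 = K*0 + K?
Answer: 74025359/289 ≈ 2.5614e+5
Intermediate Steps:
P(K, W) = 5*K (P(K, W) = 5*(K*0 + K) = 5*(0 + K) = 5*K)
o = 289 (o = -10 - 1*(-299) = -10 + 299 = 289)
r(O) = 289
-157473/r(P(20, 1)) - 1*(-256688) = -157473/289 - 1*(-256688) = -157473*1/289 + 256688 = -157473/289 + 256688 = 74025359/289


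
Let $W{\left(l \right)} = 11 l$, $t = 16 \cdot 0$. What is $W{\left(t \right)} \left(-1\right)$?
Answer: $0$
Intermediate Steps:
$t = 0$
$W{\left(t \right)} \left(-1\right) = 11 \cdot 0 \left(-1\right) = 0 \left(-1\right) = 0$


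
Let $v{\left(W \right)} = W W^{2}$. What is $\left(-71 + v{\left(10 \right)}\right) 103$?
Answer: $95687$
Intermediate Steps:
$v{\left(W \right)} = W^{3}$
$\left(-71 + v{\left(10 \right)}\right) 103 = \left(-71 + 10^{3}\right) 103 = \left(-71 + 1000\right) 103 = 929 \cdot 103 = 95687$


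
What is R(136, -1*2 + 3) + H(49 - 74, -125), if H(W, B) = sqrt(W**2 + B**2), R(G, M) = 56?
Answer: 56 + 25*sqrt(26) ≈ 183.48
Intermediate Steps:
H(W, B) = sqrt(B**2 + W**2)
R(136, -1*2 + 3) + H(49 - 74, -125) = 56 + sqrt((-125)**2 + (49 - 74)**2) = 56 + sqrt(15625 + (-25)**2) = 56 + sqrt(15625 + 625) = 56 + sqrt(16250) = 56 + 25*sqrt(26)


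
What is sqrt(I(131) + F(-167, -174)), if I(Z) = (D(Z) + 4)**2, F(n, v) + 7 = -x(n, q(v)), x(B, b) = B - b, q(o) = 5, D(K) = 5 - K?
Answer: sqrt(15049) ≈ 122.67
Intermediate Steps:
F(n, v) = -2 - n (F(n, v) = -7 - (n - 1*5) = -7 - (n - 5) = -7 - (-5 + n) = -7 + (5 - n) = -2 - n)
I(Z) = (9 - Z)**2 (I(Z) = ((5 - Z) + 4)**2 = (9 - Z)**2)
sqrt(I(131) + F(-167, -174)) = sqrt((-9 + 131)**2 + (-2 - 1*(-167))) = sqrt(122**2 + (-2 + 167)) = sqrt(14884 + 165) = sqrt(15049)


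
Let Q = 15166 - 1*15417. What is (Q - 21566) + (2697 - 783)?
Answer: -19903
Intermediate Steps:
Q = -251 (Q = 15166 - 15417 = -251)
(Q - 21566) + (2697 - 783) = (-251 - 21566) + (2697 - 783) = -21817 + 1914 = -19903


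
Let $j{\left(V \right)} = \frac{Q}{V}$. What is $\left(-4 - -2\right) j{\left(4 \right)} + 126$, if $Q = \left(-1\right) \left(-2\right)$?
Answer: $125$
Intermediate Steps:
$Q = 2$
$j{\left(V \right)} = \frac{2}{V}$
$\left(-4 - -2\right) j{\left(4 \right)} + 126 = \left(-4 - -2\right) \frac{2}{4} + 126 = \left(-4 + 2\right) 2 \cdot \frac{1}{4} + 126 = \left(-2\right) \frac{1}{2} + 126 = -1 + 126 = 125$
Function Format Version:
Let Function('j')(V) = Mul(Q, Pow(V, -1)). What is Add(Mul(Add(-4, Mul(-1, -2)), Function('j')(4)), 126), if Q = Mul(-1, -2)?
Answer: 125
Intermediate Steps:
Q = 2
Function('j')(V) = Mul(2, Pow(V, -1))
Add(Mul(Add(-4, Mul(-1, -2)), Function('j')(4)), 126) = Add(Mul(Add(-4, Mul(-1, -2)), Mul(2, Pow(4, -1))), 126) = Add(Mul(Add(-4, 2), Mul(2, Rational(1, 4))), 126) = Add(Mul(-2, Rational(1, 2)), 126) = Add(-1, 126) = 125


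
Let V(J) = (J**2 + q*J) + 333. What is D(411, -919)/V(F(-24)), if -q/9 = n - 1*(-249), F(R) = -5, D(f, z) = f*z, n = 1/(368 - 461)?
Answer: -11708979/358438 ≈ -32.667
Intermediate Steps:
n = -1/93 (n = 1/(-93) = -1/93 ≈ -0.010753)
q = -69468/31 (q = -9*(-1/93 - 1*(-249)) = -9*(-1/93 + 249) = -9*23156/93 = -69468/31 ≈ -2240.9)
V(J) = 333 + J**2 - 69468*J/31 (V(J) = (J**2 - 69468*J/31) + 333 = 333 + J**2 - 69468*J/31)
D(411, -919)/V(F(-24)) = (411*(-919))/(333 + (-5)**2 - 69468/31*(-5)) = -377709/(333 + 25 + 347340/31) = -377709/358438/31 = -377709*31/358438 = -11708979/358438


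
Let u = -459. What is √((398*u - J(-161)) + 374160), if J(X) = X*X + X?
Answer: 7*√3382 ≈ 407.08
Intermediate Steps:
J(X) = X + X² (J(X) = X² + X = X + X²)
√((398*u - J(-161)) + 374160) = √((398*(-459) - (-161)*(1 - 161)) + 374160) = √((-182682 - (-161)*(-160)) + 374160) = √((-182682 - 1*25760) + 374160) = √((-182682 - 25760) + 374160) = √(-208442 + 374160) = √165718 = 7*√3382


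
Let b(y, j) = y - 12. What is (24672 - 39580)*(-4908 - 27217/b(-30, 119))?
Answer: 1333662226/21 ≈ 6.3508e+7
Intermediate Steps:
b(y, j) = -12 + y
(24672 - 39580)*(-4908 - 27217/b(-30, 119)) = (24672 - 39580)*(-4908 - 27217/(-12 - 30)) = -14908*(-4908 - 27217/(-42)) = -14908*(-4908 - 27217*(-1/42)) = -14908*(-4908 + 27217/42) = -14908*(-178919/42) = 1333662226/21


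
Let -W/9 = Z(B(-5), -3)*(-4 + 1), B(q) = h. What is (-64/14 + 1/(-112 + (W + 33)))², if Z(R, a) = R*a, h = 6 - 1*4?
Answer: 59582961/2845969 ≈ 20.936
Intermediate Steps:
h = 2 (h = 6 - 4 = 2)
B(q) = 2
W = -162 (W = -9*2*(-3)*(-4 + 1) = -(-54)*(-3) = -9*18 = -162)
(-64/14 + 1/(-112 + (W + 33)))² = (-64/14 + 1/(-112 + (-162 + 33)))² = (-64*1/14 + 1/(-112 - 129))² = (-32/7 + 1/(-241))² = (-32/7 - 1/241)² = (-7719/1687)² = 59582961/2845969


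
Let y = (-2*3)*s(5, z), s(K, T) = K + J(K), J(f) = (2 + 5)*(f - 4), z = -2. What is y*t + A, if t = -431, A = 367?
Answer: 31399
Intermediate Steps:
J(f) = -28 + 7*f (J(f) = 7*(-4 + f) = -28 + 7*f)
s(K, T) = -28 + 8*K (s(K, T) = K + (-28 + 7*K) = -28 + 8*K)
y = -72 (y = (-2*3)*(-28 + 8*5) = -6*(-28 + 40) = -6*12 = -72)
y*t + A = -72*(-431) + 367 = 31032 + 367 = 31399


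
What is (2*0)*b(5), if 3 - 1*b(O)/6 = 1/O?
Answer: 0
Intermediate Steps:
b(O) = 18 - 6/O
(2*0)*b(5) = (2*0)*(18 - 6/5) = 0*(18 - 6*1/5) = 0*(18 - 6/5) = 0*(84/5) = 0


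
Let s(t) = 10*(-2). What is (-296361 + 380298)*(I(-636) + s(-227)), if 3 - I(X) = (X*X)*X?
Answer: 21593585531343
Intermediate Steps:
s(t) = -20
I(X) = 3 - X**3 (I(X) = 3 - X*X*X = 3 - X**2*X = 3 - X**3)
(-296361 + 380298)*(I(-636) + s(-227)) = (-296361 + 380298)*((3 - 1*(-636)**3) - 20) = 83937*((3 - 1*(-257259456)) - 20) = 83937*((3 + 257259456) - 20) = 83937*(257259459 - 20) = 83937*257259439 = 21593585531343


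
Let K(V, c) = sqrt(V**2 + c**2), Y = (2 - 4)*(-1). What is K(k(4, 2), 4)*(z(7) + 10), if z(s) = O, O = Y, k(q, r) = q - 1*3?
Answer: 12*sqrt(17) ≈ 49.477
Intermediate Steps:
Y = 2 (Y = -2*(-1) = 2)
k(q, r) = -3 + q (k(q, r) = q - 3 = -3 + q)
O = 2
z(s) = 2
K(k(4, 2), 4)*(z(7) + 10) = sqrt((-3 + 4)**2 + 4**2)*(2 + 10) = sqrt(1**2 + 16)*12 = sqrt(1 + 16)*12 = sqrt(17)*12 = 12*sqrt(17)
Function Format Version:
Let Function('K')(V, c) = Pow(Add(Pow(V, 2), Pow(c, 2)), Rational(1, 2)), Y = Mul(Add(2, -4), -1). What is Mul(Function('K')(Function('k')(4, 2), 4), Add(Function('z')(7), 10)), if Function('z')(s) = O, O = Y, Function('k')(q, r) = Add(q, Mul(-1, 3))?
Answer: Mul(12, Pow(17, Rational(1, 2))) ≈ 49.477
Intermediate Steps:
Y = 2 (Y = Mul(-2, -1) = 2)
Function('k')(q, r) = Add(-3, q) (Function('k')(q, r) = Add(q, -3) = Add(-3, q))
O = 2
Function('z')(s) = 2
Mul(Function('K')(Function('k')(4, 2), 4), Add(Function('z')(7), 10)) = Mul(Pow(Add(Pow(Add(-3, 4), 2), Pow(4, 2)), Rational(1, 2)), Add(2, 10)) = Mul(Pow(Add(Pow(1, 2), 16), Rational(1, 2)), 12) = Mul(Pow(Add(1, 16), Rational(1, 2)), 12) = Mul(Pow(17, Rational(1, 2)), 12) = Mul(12, Pow(17, Rational(1, 2)))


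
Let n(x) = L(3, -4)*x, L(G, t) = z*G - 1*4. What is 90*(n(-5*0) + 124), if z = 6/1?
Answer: 11160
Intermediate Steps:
z = 6 (z = 6*1 = 6)
L(G, t) = -4 + 6*G (L(G, t) = 6*G - 1*4 = 6*G - 4 = -4 + 6*G)
n(x) = 14*x (n(x) = (-4 + 6*3)*x = (-4 + 18)*x = 14*x)
90*(n(-5*0) + 124) = 90*(14*(-5*0) + 124) = 90*(14*0 + 124) = 90*(0 + 124) = 90*124 = 11160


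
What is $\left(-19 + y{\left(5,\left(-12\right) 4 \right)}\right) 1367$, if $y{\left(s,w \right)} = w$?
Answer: $-91589$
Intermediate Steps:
$\left(-19 + y{\left(5,\left(-12\right) 4 \right)}\right) 1367 = \left(-19 - 48\right) 1367 = \left(-67\right) 1367 = -91589$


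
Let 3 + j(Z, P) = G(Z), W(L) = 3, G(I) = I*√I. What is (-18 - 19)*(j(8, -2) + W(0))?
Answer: -592*√2 ≈ -837.21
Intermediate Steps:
G(I) = I^(3/2)
j(Z, P) = -3 + Z^(3/2)
(-18 - 19)*(j(8, -2) + W(0)) = (-18 - 19)*((-3 + 8^(3/2)) + 3) = -37*((-3 + 16*√2) + 3) = -592*√2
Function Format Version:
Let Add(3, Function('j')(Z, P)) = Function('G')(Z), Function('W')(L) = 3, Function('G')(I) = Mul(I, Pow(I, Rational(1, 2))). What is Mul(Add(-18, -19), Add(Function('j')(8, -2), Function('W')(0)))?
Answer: Mul(-592, Pow(2, Rational(1, 2))) ≈ -837.21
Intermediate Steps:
Function('G')(I) = Pow(I, Rational(3, 2))
Function('j')(Z, P) = Add(-3, Pow(Z, Rational(3, 2)))
Mul(Add(-18, -19), Add(Function('j')(8, -2), Function('W')(0))) = Mul(Add(-18, -19), Add(Add(-3, Pow(8, Rational(3, 2))), 3)) = Mul(-37, Add(Add(-3, Mul(16, Pow(2, Rational(1, 2)))), 3)) = Mul(-37, Mul(16, Pow(2, Rational(1, 2)))) = Mul(-592, Pow(2, Rational(1, 2)))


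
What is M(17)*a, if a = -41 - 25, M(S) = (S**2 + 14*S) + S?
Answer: -35904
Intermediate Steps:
M(S) = S**2 + 15*S
a = -66
M(17)*a = (17*(15 + 17))*(-66) = (17*32)*(-66) = 544*(-66) = -35904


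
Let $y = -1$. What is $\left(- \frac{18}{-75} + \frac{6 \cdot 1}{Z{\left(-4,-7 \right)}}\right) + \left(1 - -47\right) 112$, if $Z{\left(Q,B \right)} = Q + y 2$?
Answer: $\frac{134381}{25} \approx 5375.2$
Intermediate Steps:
$Z{\left(Q,B \right)} = -2 + Q$ ($Z{\left(Q,B \right)} = Q - 2 = -2 + Q$)
$\left(- \frac{18}{-75} + \frac{6 \cdot 1}{Z{\left(-4,-7 \right)}}\right) + \left(1 - -47\right) 112 = \left(- \frac{18}{-75} + \frac{6 \cdot 1}{-2 - 4}\right) + \left(1 - -47\right) 112 = \left(\left(-18\right) \left(- \frac{1}{75}\right) + \frac{6}{-6}\right) + \left(1 + 47\right) 112 = \left(\frac{6}{25} + 6 \left(- \frac{1}{6}\right)\right) + 48 \cdot 112 = \left(\frac{6}{25} - 1\right) + 5376 = - \frac{19}{25} + 5376 = \frac{134381}{25}$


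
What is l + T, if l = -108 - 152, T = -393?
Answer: -653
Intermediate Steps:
l = -260
l + T = -260 - 393 = -653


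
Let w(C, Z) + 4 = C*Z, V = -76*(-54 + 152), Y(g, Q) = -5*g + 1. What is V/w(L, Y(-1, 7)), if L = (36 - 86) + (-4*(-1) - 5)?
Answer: 3724/155 ≈ 24.026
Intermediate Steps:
L = -51 (L = -50 + (4 - 5) = -50 - 1 = -51)
Y(g, Q) = 1 - 5*g
V = -7448 (V = -76*98 = -7448)
w(C, Z) = -4 + C*Z
V/w(L, Y(-1, 7)) = -7448/(-4 - 51*(1 - 5*(-1))) = -7448/(-4 - 51*(1 + 5)) = -7448/(-4 - 51*6) = -7448/(-4 - 306) = -7448/(-310) = -7448*(-1/310) = 3724/155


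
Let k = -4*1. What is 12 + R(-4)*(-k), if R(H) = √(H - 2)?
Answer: 12 + 4*I*√6 ≈ 12.0 + 9.798*I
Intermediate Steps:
k = -4
R(H) = √(-2 + H)
12 + R(-4)*(-k) = 12 + √(-2 - 4)*(-1*(-4)) = 12 + √(-6)*4 = 12 + (I*√6)*4 = 12 + 4*I*√6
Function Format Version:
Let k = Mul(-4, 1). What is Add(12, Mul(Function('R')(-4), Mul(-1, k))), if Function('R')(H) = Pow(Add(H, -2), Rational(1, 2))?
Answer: Add(12, Mul(4, I, Pow(6, Rational(1, 2)))) ≈ Add(12.000, Mul(9.7980, I))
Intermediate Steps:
k = -4
Function('R')(H) = Pow(Add(-2, H), Rational(1, 2))
Add(12, Mul(Function('R')(-4), Mul(-1, k))) = Add(12, Mul(Pow(Add(-2, -4), Rational(1, 2)), Mul(-1, -4))) = Add(12, Mul(Pow(-6, Rational(1, 2)), 4)) = Add(12, Mul(Mul(I, Pow(6, Rational(1, 2))), 4)) = Add(12, Mul(4, I, Pow(6, Rational(1, 2))))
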